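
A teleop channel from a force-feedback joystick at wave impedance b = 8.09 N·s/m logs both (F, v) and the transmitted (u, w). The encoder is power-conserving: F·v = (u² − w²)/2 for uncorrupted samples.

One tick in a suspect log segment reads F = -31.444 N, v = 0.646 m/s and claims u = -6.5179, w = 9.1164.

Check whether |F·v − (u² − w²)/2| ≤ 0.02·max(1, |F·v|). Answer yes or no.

yes

F·v = (-31.444)×0.646 = -20.3128 W.
(u² − w²)/2 = (42.4830 − 83.1087)/2 = -20.3129 W.
|Δ| = 0.0000;  2% of max(1, |F·v|) = 0.4063.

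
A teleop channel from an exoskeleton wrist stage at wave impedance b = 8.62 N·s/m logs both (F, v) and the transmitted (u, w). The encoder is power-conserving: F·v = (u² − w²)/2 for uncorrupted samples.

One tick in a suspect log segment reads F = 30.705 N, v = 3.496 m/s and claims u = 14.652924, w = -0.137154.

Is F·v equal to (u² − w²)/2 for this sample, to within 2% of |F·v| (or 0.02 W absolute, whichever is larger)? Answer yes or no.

yes

F·v = 30.705×3.496 = 107.344680 W.
(u² − w²)/2 = (214.708182 − 0.018811)/2 = 107.344685 W.
|Δ| = 0.000005;  2% of max(1, |F·v|) = 2.146894.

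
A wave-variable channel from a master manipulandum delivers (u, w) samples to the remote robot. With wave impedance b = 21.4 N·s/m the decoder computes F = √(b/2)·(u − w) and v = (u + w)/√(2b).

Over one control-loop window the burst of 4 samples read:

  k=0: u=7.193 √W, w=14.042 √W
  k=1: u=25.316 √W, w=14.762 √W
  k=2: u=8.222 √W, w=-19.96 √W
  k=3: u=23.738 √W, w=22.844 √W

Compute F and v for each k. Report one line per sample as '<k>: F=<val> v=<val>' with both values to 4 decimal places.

0: F=-22.4037 v=3.2459
1: F=34.5230 v=6.1261
2: F=92.1857 v=-1.7942
3: F=2.9244 v=7.1203

k=0: u−w=-6.8490, u+w=21.2350; √(b/2)=3.2711, √(2b)=6.5422; F=3.2711×(-6.849)=-22.4037, v=21.2350/6.5422=3.2459
k=1: u−w=10.5540, u+w=40.0780; √(b/2)=3.2711, √(2b)=6.5422; F=3.2711×10.554=34.5230, v=40.0780/6.5422=6.1261
k=2: u−w=28.1820, u+w=-11.7380; √(b/2)=3.2711, √(2b)=6.5422; F=3.2711×28.182=92.1857, v=-11.7380/6.5422=-1.7942
k=3: u−w=0.8940, u+w=46.5820; √(b/2)=3.2711, √(2b)=6.5422; F=3.2711×0.894=2.9244, v=46.5820/6.5422=7.1203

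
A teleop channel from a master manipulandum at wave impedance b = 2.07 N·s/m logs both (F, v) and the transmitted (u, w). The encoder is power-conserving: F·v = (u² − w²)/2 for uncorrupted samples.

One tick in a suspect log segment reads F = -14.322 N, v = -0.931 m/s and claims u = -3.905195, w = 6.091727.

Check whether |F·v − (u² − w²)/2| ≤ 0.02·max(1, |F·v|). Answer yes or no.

no

F·v = (-14.322)×(-0.931) = 13.333782 W.
(u² − w²)/2 = (15.250548 − 37.109138)/2 = -10.929295 W.
|Δ| = 24.263077;  2% of max(1, |F·v|) = 0.266676.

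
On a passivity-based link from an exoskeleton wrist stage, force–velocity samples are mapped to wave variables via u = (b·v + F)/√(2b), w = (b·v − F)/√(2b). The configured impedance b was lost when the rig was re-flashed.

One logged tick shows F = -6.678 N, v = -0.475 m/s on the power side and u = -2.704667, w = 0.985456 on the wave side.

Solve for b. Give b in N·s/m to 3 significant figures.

u + w = -1.719211;  u + w = √(2b)·v, so √(2b) = -1.719211/(-0.475) = 3.619392.
b = (√(2b))²/2 = 13.099995/2 = 6.549998.
(Check via u − w = 2F/√(2b): u − w = -3.690123, 2F/√(2b) = -3.690123.)

b = 6.55 N·s/m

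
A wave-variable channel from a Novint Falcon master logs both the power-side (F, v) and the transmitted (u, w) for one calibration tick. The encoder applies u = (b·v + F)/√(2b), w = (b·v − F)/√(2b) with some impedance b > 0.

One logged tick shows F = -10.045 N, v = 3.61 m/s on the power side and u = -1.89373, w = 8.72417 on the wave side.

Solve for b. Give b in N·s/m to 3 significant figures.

u + w = 6.8304;  u + w = √(2b)·v, so √(2b) = 6.8304/3.61 = 1.8921.
b = (√(2b))²/2 = 3.5800/2 = 1.7900.
(Check via u − w = 2F/√(2b): u − w = -10.6179, 2F/√(2b) = -10.6179.)

b = 1.79 N·s/m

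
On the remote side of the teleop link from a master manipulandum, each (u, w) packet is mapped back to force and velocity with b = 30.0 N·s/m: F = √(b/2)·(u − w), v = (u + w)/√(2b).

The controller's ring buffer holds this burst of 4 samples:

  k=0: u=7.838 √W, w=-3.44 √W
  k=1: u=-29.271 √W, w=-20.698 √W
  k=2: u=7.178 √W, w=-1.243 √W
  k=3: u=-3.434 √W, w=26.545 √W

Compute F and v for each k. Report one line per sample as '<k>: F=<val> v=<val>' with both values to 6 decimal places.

0: F=43.679506 v=0.567779
1: F=-33.203086 v=-6.450970
2: F=32.614393 v=0.766205
3: F=-116.108168 v=2.983617

k=0: u−w=11.278000, u+w=4.398000; √(b/2)=3.872983, √(2b)=7.745967; F=3.872983×11.278=43.679506, v=4.398000/7.745967=0.567779
k=1: u−w=-8.573000, u+w=-49.969000; √(b/2)=3.872983, √(2b)=7.745967; F=3.872983×(-8.573)=-33.203086, v=-49.969000/7.745967=-6.450970
k=2: u−w=8.421000, u+w=5.935000; √(b/2)=3.872983, √(2b)=7.745967; F=3.872983×8.421=32.614393, v=5.935000/7.745967=0.766205
k=3: u−w=-29.979000, u+w=23.111000; √(b/2)=3.872983, √(2b)=7.745967; F=3.872983×(-29.979)=-116.108168, v=23.111000/7.745967=2.983617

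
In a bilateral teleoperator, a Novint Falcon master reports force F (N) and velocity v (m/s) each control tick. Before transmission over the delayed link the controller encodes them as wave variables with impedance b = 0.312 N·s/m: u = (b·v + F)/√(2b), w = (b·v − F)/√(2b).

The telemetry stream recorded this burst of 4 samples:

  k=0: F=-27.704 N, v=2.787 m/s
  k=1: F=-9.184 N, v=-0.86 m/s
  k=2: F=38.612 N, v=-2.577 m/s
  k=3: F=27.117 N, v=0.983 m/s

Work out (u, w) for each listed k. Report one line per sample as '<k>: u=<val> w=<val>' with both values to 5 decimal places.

0: u=-33.97039 w=36.17194
1: u=-11.96592 w=11.28658
2: u=47.86203 w=-49.89770
3: u=34.71632 w=-33.93981

k=0: b·v=0.312×2.787=0.86954; √(2b)=0.78994; u=(0.86954+(-27.704))/0.78994=-33.97039, w=(0.86954−(-27.704))/0.78994=36.17194
k=1: b·v=0.312×(-0.86)=-0.26832; √(2b)=0.78994; u=(-0.26832+(-9.184))/0.78994=-11.96592, w=(-0.26832−(-9.184))/0.78994=11.28658
k=2: b·v=0.312×(-2.577)=-0.80402; √(2b)=0.78994; u=(-0.80402+38.612)/0.78994=47.86203, w=(-0.80402−38.612)/0.78994=-49.89770
k=3: b·v=0.312×0.983=0.30670; √(2b)=0.78994; u=(0.30670+27.117)/0.78994=34.71632, w=(0.30670−27.117)/0.78994=-33.93981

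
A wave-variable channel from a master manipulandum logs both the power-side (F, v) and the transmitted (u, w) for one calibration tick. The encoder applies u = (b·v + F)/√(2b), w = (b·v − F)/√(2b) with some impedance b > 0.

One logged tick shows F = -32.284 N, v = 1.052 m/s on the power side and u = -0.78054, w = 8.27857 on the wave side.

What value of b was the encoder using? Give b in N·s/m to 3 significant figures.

b = 25.4 N·s/m

u + w = 7.49803;  u + w = √(2b)·v, so √(2b) = 7.49803/1.052 = 7.12740.
b = (√(2b))²/2 = 50.79990/2 = 25.39995.
(Check via u − w = 2F/√(2b): u − w = -9.05911, 2F/√(2b) = -9.05912.)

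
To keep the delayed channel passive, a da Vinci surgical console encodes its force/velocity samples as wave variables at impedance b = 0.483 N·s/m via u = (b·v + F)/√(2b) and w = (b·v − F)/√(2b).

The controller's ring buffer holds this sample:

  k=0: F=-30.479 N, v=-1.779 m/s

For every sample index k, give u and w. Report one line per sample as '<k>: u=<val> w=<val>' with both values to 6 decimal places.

0: u=-31.884989 w=30.136494

k=0: b·v=0.483×(-1.779)=-0.859257; √(2b)=0.982853; u=(-0.859257+(-30.479))/0.982853=-31.884989, w=(-0.859257−(-30.479))/0.982853=30.136494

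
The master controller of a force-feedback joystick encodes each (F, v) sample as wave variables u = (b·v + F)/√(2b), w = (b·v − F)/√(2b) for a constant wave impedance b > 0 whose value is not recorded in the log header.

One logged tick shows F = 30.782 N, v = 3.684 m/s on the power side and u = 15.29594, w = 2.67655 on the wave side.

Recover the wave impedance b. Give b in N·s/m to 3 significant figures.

b = 11.9 N·s/m

u + w = 17.9725;  u + w = √(2b)·v, so √(2b) = 17.9725/3.684 = 4.8785.
b = (√(2b))²/2 = 23.8000/2 = 11.9000.
(Check via u − w = 2F/√(2b): u − w = 12.6194, 2F/√(2b) = 12.6194.)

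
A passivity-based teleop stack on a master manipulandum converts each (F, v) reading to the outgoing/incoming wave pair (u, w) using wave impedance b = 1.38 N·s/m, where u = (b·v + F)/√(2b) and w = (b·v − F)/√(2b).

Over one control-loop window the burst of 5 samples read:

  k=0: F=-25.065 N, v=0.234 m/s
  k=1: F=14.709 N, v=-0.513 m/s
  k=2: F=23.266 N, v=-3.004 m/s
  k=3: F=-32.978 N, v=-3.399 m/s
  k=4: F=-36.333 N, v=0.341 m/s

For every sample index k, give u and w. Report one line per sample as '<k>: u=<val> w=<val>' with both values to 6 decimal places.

0: u=-14.892982 w=15.281732
1: u=8.427648 w=-9.279907
2: u=11.509176 w=-16.499796
3: u=-22.673845 w=17.027002
4: u=-21.586640 w=22.153152

k=0: b·v=1.38×0.234=0.322920; √(2b)=1.661325; u=(0.322920+(-25.065))/1.661325=-14.892982, w=(0.322920−(-25.065))/1.661325=15.281732
k=1: b·v=1.38×(-0.513)=-0.707940; √(2b)=1.661325; u=(-0.707940+14.709)/1.661325=8.427648, w=(-0.707940−14.709)/1.661325=-9.279907
k=2: b·v=1.38×(-3.004)=-4.145520; √(2b)=1.661325; u=(-4.145520+23.266)/1.661325=11.509176, w=(-4.145520−23.266)/1.661325=-16.499796
k=3: b·v=1.38×(-3.399)=-4.690620; √(2b)=1.661325; u=(-4.690620+(-32.978))/1.661325=-22.673845, w=(-4.690620−(-32.978))/1.661325=17.027002
k=4: b·v=1.38×0.341=0.470580; √(2b)=1.661325; u=(0.470580+(-36.333))/1.661325=-21.586640, w=(0.470580−(-36.333))/1.661325=22.153152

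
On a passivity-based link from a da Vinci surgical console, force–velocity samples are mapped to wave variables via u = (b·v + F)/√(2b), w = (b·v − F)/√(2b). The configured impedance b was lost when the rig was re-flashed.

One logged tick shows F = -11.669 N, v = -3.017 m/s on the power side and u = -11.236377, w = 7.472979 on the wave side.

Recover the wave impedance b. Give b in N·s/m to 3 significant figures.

u + w = -3.763398;  u + w = √(2b)·v, so √(2b) = -3.763398/(-3.017) = 1.247397.
b = (√(2b))²/2 = 1.556000/2 = 0.778000.
(Check via u − w = 2F/√(2b): u − w = -18.709356, 2F/√(2b) = -18.709354.)

b = 0.778 N·s/m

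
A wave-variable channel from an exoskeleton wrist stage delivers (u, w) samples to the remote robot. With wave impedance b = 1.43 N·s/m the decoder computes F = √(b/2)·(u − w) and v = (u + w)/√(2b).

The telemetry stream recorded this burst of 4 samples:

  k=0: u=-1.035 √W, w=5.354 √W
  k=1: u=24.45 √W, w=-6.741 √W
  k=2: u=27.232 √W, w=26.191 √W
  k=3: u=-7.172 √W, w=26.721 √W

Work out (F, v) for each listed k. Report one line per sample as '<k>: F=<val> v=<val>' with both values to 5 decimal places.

k=0: u−w=-6.38900, u+w=4.31900; √(b/2)=0.84558, √(2b)=1.69115; F=0.84558×(-6.389)=-5.40239, v=4.31900/1.69115=2.55388
k=1: u−w=31.19100, u+w=17.70900; √(b/2)=0.84558, √(2b)=1.69115; F=0.84558×31.191=26.37438, v=17.70900/1.69115=10.47155
k=2: u−w=1.04100, u+w=53.42300; √(b/2)=0.84558, √(2b)=1.69115; F=0.84558×1.041=0.88025, v=53.42300/1.69115=31.58968
k=3: u−w=-33.89300, u+w=19.54900; √(b/2)=0.84558, √(2b)=1.69115; F=0.84558×(-33.893)=-28.65913, v=19.54900/1.69115=11.55957

0: F=-5.40239 v=2.55388
1: F=26.37438 v=10.47155
2: F=0.88025 v=31.58968
3: F=-28.65913 v=11.55957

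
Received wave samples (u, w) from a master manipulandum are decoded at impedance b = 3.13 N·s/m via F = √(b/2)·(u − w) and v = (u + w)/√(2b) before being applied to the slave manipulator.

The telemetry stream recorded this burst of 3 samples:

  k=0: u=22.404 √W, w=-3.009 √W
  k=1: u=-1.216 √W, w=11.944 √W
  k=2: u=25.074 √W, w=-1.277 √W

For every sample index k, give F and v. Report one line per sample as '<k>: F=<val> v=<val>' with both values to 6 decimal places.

k=0: u−w=25.413000, u+w=19.395000; √(b/2)=1.251000, √(2b)=2.501999; F=1.251000×25.413=31.791653, v=19.395000/2.501999=7.751801
k=1: u−w=-13.160000, u+w=10.728000; √(b/2)=1.251000, √(2b)=2.501999; F=1.251000×(-13.16)=-16.463155, v=10.728000/2.501999=4.287771
k=2: u−w=26.351000, u+w=23.797000; √(b/2)=1.251000, √(2b)=2.501999; F=1.251000×26.351=32.965090, v=23.797000/2.501999=9.511194

0: F=31.791653 v=7.751801
1: F=-16.463155 v=4.287771
2: F=32.965090 v=9.511194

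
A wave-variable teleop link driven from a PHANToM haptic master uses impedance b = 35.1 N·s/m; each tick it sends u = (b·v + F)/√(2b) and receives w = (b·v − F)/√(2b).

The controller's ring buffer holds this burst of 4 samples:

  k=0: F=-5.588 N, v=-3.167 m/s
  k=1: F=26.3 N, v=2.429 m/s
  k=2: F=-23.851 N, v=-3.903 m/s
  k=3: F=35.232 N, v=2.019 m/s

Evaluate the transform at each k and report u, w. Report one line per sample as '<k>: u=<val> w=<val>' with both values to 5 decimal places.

k=0: b·v=35.1×(-3.167)=-111.16170; √(2b)=8.37854; u=(-111.16170+(-5.588))/8.37854=-13.93437, w=(-111.16170−(-5.588))/8.37854=-12.60048
k=1: b·v=35.1×2.429=85.25790; √(2b)=8.37854; u=(85.25790+26.3)/8.37854=13.31471, w=(85.25790−26.3)/8.37854=7.03677
k=2: b·v=35.1×(-3.903)=-136.99530; √(2b)=8.37854; u=(-136.99530+(-23.851))/8.37854=-19.19740, w=(-136.99530−(-23.851))/8.37854=-13.50405
k=3: b·v=35.1×2.019=70.86690; √(2b)=8.37854; u=(70.86690+35.232)/8.37854=12.66317, w=(70.86690−35.232)/8.37854=4.25311

0: u=-13.93437 w=-12.60048
1: u=13.31471 w=7.03677
2: u=-19.19740 w=-13.50405
3: u=12.66317 w=4.25311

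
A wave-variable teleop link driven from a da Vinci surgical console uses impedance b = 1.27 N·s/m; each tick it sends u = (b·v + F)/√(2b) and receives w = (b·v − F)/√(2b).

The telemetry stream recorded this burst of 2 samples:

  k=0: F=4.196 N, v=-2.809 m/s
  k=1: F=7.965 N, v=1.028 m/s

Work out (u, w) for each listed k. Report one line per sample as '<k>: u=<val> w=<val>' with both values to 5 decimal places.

0: u=0.39440 w=-4.87121
1: u=5.81687 w=-4.17850

k=0: b·v=1.27×(-2.809)=-3.56743; √(2b)=1.59374; u=(-3.56743+4.196)/1.59374=0.39440, w=(-3.56743−4.196)/1.59374=-4.87121
k=1: b·v=1.27×1.028=1.30556; √(2b)=1.59374; u=(1.30556+7.965)/1.59374=5.81687, w=(1.30556−7.965)/1.59374=-4.17850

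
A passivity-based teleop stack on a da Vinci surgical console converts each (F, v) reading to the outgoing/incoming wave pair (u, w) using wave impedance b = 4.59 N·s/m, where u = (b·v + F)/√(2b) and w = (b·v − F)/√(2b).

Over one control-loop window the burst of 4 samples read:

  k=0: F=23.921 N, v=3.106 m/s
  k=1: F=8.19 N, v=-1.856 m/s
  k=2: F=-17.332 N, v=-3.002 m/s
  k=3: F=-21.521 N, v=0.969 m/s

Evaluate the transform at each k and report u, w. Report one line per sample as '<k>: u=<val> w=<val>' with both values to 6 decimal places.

0: u=12.600466 w=-3.189747
1: u=-0.108599 w=-5.514805
2: u=-10.268219 w=1.172605
3: u=-5.635025 w=8.570951

k=0: b·v=4.59×3.106=14.256540; √(2b)=3.029851; u=(14.256540+23.921)/3.029851=12.600466, w=(14.256540−23.921)/3.029851=-3.189747
k=1: b·v=4.59×(-1.856)=-8.519040; √(2b)=3.029851; u=(-8.519040+8.19)/3.029851=-0.108599, w=(-8.519040−8.19)/3.029851=-5.514805
k=2: b·v=4.59×(-3.002)=-13.779180; √(2b)=3.029851; u=(-13.779180+(-17.332))/3.029851=-10.268219, w=(-13.779180−(-17.332))/3.029851=1.172605
k=3: b·v=4.59×0.969=4.447710; √(2b)=3.029851; u=(4.447710+(-21.521))/3.029851=-5.635025, w=(4.447710−(-21.521))/3.029851=8.570951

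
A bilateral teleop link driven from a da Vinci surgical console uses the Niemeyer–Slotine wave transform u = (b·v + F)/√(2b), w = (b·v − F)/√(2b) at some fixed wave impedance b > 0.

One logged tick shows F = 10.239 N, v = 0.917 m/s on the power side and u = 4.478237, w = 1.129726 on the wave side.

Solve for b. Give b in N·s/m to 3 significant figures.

u + w = 5.607963;  u + w = √(2b)·v, so √(2b) = 5.607963/0.917 = 6.115554.
b = (√(2b))²/2 = 37.400000/2 = 18.700000.
(Check via u − w = 2F/√(2b): u − w = 3.348511, 2F/√(2b) = 3.348511.)

b = 18.7 N·s/m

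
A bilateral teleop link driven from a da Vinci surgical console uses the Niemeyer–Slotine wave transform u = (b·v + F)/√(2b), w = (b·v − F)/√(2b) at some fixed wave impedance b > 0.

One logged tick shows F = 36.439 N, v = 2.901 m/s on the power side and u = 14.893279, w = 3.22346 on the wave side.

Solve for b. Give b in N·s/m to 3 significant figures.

u + w = 18.116739;  u + w = √(2b)·v, so √(2b) = 18.116739/2.901 = 6.244998.
b = (√(2b))²/2 = 38.999999/2 = 19.500000.
(Check via u − w = 2F/√(2b): u − w = 11.669819, 2F/√(2b) = 11.669820.)

b = 19.5 N·s/m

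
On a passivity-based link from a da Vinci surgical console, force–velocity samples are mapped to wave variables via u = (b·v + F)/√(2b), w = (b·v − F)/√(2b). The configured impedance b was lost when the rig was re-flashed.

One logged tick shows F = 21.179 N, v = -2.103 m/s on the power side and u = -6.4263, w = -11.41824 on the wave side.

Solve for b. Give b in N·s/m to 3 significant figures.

b = 36 N·s/m

u + w = -17.84454;  u + w = √(2b)·v, so √(2b) = -17.84454/(-2.103) = 8.48528.
b = (√(2b))²/2 = 71.99995/2 = 35.99997.
(Check via u − w = 2F/√(2b): u − w = 4.99194, 2F/√(2b) = 4.99194.)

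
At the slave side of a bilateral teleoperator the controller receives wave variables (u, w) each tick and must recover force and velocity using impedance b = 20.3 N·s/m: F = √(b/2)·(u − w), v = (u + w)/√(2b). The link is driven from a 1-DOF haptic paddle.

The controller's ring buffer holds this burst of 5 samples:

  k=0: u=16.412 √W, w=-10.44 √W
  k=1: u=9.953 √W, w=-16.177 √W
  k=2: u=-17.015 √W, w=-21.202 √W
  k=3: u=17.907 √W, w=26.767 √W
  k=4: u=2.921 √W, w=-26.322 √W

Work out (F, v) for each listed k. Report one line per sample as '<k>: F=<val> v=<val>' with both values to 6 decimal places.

0: F=85.547960 v=0.937253
1: F=83.247736 v=-0.976802
2: F=13.339390 v=-5.997822
3: F=-28.227131 v=7.011191
4: F=93.165463 v=-3.672581

k=0: u−w=26.852000, u+w=5.972000; √(b/2)=3.185906, √(2b)=6.371813; F=3.185906×26.852=85.547960, v=5.972000/6.371813=0.937253
k=1: u−w=26.130000, u+w=-6.224000; √(b/2)=3.185906, √(2b)=6.371813; F=3.185906×26.13=83.247736, v=-6.224000/6.371813=-0.976802
k=2: u−w=4.187000, u+w=-38.217000; √(b/2)=3.185906, √(2b)=6.371813; F=3.185906×4.187=13.339390, v=-38.217000/6.371813=-5.997822
k=3: u−w=-8.860000, u+w=44.674000; √(b/2)=3.185906, √(2b)=6.371813; F=3.185906×(-8.86)=-28.227131, v=44.674000/6.371813=7.011191
k=4: u−w=29.243000, u+w=-23.401000; √(b/2)=3.185906, √(2b)=6.371813; F=3.185906×29.243=93.165463, v=-23.401000/6.371813=-3.672581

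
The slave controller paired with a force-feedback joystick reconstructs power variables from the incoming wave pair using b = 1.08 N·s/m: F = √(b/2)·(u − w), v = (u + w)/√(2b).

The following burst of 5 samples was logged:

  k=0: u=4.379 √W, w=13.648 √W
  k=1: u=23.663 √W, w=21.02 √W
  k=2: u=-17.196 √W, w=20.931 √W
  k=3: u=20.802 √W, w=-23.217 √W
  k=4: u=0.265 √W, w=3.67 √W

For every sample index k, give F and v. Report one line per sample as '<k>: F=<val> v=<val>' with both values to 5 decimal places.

0: F=-6.81130 v=12.26582
1: F=1.94220 v=30.40293
2: F=-28.01751 v=2.54135
3: F=32.34723 v=-1.64320
4: F=-2.50215 v=2.67743

k=0: u−w=-9.26900, u+w=18.02700; √(b/2)=0.73485, √(2b)=1.46969; F=0.73485×(-9.269)=-6.81130, v=18.02700/1.46969=12.26582
k=1: u−w=2.64300, u+w=44.68300; √(b/2)=0.73485, √(2b)=1.46969; F=0.73485×2.643=1.94220, v=44.68300/1.46969=30.40293
k=2: u−w=-38.12700, u+w=3.73500; √(b/2)=0.73485, √(2b)=1.46969; F=0.73485×(-38.127)=-28.01751, v=3.73500/1.46969=2.54135
k=3: u−w=44.01900, u+w=-2.41500; √(b/2)=0.73485, √(2b)=1.46969; F=0.73485×44.019=32.34723, v=-2.41500/1.46969=-1.64320
k=4: u−w=-3.40500, u+w=3.93500; √(b/2)=0.73485, √(2b)=1.46969; F=0.73485×(-3.405)=-2.50215, v=3.93500/1.46969=2.67743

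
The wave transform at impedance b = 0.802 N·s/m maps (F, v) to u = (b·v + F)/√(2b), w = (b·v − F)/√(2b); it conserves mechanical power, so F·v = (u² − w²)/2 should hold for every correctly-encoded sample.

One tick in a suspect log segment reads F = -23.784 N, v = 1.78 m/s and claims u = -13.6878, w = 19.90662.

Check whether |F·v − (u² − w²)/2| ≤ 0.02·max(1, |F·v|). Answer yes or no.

no

F·v = (-23.784)×1.78 = -42.33552 W.
(u² − w²)/2 = (187.35587 − 396.27352)/2 = -104.45883 W.
|Δ| = 62.12331;  2% of max(1, |F·v|) = 0.84671.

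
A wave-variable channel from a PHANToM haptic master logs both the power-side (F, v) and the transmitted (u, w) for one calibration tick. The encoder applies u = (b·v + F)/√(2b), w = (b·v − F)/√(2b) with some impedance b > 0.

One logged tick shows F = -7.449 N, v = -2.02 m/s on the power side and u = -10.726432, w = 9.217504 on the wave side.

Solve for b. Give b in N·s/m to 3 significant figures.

u + w = -1.508928;  u + w = √(2b)·v, so √(2b) = -1.508928/(-2.02) = 0.746994.
b = (√(2b))²/2 = 0.558000/2 = 0.279000.
(Check via u − w = 2F/√(2b): u − w = -19.943936, 2F/√(2b) = -19.943934.)

b = 0.279 N·s/m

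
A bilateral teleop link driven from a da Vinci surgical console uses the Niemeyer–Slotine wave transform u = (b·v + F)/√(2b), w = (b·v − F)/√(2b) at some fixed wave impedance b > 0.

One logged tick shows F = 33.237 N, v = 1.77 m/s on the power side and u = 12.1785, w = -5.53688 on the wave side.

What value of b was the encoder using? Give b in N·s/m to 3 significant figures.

u + w = 6.6416;  u + w = √(2b)·v, so √(2b) = 6.6416/1.77 = 3.7523.
b = (√(2b))²/2 = 14.0800/2 = 7.0400.
(Check via u − w = 2F/√(2b): u − w = 17.7154, 2F/√(2b) = 17.7154.)

b = 7.04 N·s/m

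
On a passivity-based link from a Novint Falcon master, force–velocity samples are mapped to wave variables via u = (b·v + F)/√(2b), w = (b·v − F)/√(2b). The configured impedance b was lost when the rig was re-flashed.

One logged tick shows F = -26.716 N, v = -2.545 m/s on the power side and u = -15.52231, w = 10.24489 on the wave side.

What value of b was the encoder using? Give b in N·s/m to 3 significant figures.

u + w = -5.27742;  u + w = √(2b)·v, so √(2b) = -5.27742/(-2.545) = 2.07364.
b = (√(2b))²/2 = 4.29999/2 = 2.15000.
(Check via u − w = 2F/√(2b): u − w = -25.76720, 2F/√(2b) = -25.76722.)

b = 2.15 N·s/m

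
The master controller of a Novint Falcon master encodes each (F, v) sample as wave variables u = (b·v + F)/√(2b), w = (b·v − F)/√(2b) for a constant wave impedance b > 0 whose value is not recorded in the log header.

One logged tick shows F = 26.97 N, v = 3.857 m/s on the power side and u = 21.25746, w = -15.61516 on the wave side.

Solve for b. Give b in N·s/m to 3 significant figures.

b = 1.07 N·s/m

u + w = 5.64230;  u + w = √(2b)·v, so √(2b) = 5.64230/3.857 = 1.46287.
b = (√(2b))²/2 = 2.14000/2 = 1.07000.
(Check via u − w = 2F/√(2b): u − w = 36.87262, 2F/√(2b) = 36.87265.)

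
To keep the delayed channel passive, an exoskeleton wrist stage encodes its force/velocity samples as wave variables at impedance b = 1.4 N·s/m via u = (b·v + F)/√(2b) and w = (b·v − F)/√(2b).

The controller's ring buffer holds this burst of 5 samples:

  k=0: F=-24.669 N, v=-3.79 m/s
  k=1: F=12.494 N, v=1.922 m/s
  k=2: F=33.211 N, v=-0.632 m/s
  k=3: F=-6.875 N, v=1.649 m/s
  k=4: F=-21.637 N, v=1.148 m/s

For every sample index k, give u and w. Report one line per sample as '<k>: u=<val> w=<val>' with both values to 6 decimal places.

k=0: b·v=1.4×(-3.79)=-5.306000; √(2b)=1.673320; u=(-5.306000+(-24.669))/1.673320=-17.913489, w=(-5.306000−(-24.669))/1.673320=11.571606
k=1: b·v=1.4×1.922=2.690800; √(2b)=1.673320; u=(2.690800+12.494)/1.673320=9.074654, w=(2.690800−12.494)/1.673320=-5.858533
k=2: b·v=1.4×(-0.632)=-0.884800; √(2b)=1.673320; u=(-0.884800+33.211)/1.673320=19.318600, w=(-0.884800−33.211)/1.673320=-20.376138
k=3: b·v=1.4×1.649=2.308600; √(2b)=1.673320; u=(2.308600+(-6.875))/1.673320=-2.728946, w=(2.308600−(-6.875))/1.673320=5.488251
k=4: b·v=1.4×1.148=1.607200; √(2b)=1.673320; u=(1.607200+(-21.637))/1.673320=-11.970095, w=(1.607200−(-21.637))/1.673320=13.891066

0: u=-17.913489 w=11.571606
1: u=9.074654 w=-5.858533
2: u=19.318600 w=-20.376138
3: u=-2.728946 w=5.488251
4: u=-11.970095 w=13.891066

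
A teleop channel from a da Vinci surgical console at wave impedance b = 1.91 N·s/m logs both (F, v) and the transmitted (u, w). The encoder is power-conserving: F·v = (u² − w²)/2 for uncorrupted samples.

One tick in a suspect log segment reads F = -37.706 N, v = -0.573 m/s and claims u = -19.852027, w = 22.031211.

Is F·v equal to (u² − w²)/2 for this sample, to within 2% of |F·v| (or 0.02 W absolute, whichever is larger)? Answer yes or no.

no

F·v = (-37.706)×(-0.573) = 21.605538 W.
(u² − w²)/2 = (394.102976 − 485.374258)/2 = -45.635641 W.
|Δ| = 67.241179;  2% of max(1, |F·v|) = 0.432111.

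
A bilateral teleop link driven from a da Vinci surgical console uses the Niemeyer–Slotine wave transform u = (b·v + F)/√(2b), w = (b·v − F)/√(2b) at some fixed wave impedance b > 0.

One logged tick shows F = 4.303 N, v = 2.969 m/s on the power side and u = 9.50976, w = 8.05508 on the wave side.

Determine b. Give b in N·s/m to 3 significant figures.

u + w = 17.56484;  u + w = √(2b)·v, so √(2b) = 17.56484/2.969 = 5.91608.
b = (√(2b))²/2 = 35.00000/2 = 17.50000.
(Check via u − w = 2F/√(2b): u − w = 1.45468, 2F/√(2b) = 1.45468.)

b = 17.5 N·s/m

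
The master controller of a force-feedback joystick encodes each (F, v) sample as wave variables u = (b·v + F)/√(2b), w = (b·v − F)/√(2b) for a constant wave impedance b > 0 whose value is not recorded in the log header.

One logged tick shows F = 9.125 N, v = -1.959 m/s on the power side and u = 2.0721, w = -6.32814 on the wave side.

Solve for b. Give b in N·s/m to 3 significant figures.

u + w = -4.25604;  u + w = √(2b)·v, so √(2b) = -4.25604/(-1.959) = 2.17256.
b = (√(2b))²/2 = 4.72001/2 = 2.36000.
(Check via u − w = 2F/√(2b): u − w = 8.40024, 2F/√(2b) = 8.40024.)

b = 2.36 N·s/m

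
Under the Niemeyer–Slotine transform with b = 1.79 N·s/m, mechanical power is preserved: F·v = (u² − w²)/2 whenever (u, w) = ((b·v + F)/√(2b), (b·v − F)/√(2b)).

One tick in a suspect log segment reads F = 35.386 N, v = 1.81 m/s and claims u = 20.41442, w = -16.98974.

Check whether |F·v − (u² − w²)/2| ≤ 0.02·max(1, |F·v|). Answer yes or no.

yes

F·v = 35.386×1.81 = 64.04866 W.
(u² − w²)/2 = (416.74854 − 288.65127)/2 = 64.04864 W.
|Δ| = 0.00002;  2% of max(1, |F·v|) = 1.28097.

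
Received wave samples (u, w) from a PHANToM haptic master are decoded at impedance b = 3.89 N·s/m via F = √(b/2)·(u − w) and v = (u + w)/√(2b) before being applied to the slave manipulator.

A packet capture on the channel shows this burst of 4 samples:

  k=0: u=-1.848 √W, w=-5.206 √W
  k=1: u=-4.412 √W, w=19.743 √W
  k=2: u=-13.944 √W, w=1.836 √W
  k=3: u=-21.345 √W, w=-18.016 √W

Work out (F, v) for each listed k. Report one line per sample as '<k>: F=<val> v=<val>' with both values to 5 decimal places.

0: F=4.68318 v=-2.52898
1: F=-33.68735 v=5.49643
2: F=-22.00730 v=-4.34093
3: F=-4.64273 v=-14.11160

k=0: u−w=3.35800, u+w=-7.05400; √(b/2)=1.39463, √(2b)=2.78927; F=1.39463×3.358=4.68318, v=-7.05400/2.78927=-2.52898
k=1: u−w=-24.15500, u+w=15.33100; √(b/2)=1.39463, √(2b)=2.78927; F=1.39463×(-24.155)=-33.68735, v=15.33100/2.78927=5.49643
k=2: u−w=-15.78000, u+w=-12.10800; √(b/2)=1.39463, √(2b)=2.78927; F=1.39463×(-15.78)=-22.00730, v=-12.10800/2.78927=-4.34093
k=3: u−w=-3.32900, u+w=-39.36100; √(b/2)=1.39463, √(2b)=2.78927; F=1.39463×(-3.329)=-4.64273, v=-39.36100/2.78927=-14.11160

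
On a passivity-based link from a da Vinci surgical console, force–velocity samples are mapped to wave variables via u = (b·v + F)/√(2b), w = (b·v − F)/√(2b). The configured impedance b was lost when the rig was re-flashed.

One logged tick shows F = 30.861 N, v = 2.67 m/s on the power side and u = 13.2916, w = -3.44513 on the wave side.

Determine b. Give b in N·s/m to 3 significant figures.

u + w = 9.84647;  u + w = √(2b)·v, so √(2b) = 9.84647/2.67 = 3.68782.
b = (√(2b))²/2 = 13.59999/2 = 6.80000.
(Check via u − w = 2F/√(2b): u − w = 16.73673, 2F/√(2b) = 16.73673.)

b = 6.8 N·s/m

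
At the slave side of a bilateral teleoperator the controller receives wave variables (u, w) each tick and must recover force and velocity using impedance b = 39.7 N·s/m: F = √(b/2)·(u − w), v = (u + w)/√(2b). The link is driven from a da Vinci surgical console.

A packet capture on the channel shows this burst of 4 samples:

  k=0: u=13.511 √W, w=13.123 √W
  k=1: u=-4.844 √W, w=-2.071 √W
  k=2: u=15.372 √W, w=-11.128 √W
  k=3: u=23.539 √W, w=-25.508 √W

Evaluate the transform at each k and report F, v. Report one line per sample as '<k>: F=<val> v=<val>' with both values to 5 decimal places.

k=0: u−w=0.38800, u+w=26.63400; √(b/2)=4.45533, √(2b)=8.91067; F=4.45533×0.388=1.72867, v=26.63400/8.91067=2.98900
k=1: u−w=-2.77300, u+w=-6.91500; √(b/2)=4.45533, √(2b)=8.91067; F=4.45533×(-2.773)=-12.35464, v=-6.91500/8.91067=-0.77604
k=2: u−w=26.50000, u+w=4.24400; √(b/2)=4.45533, √(2b)=8.91067; F=4.45533×26.5=118.06635, v=4.24400/8.91067=0.47628
k=3: u−w=49.04700, u+w=-1.96900; √(b/2)=4.45533, √(2b)=8.91067; F=4.45533×49.047=218.52076, v=-1.96900/8.91067=-0.22097

0: F=1.72867 v=2.98900
1: F=-12.35464 v=-0.77604
2: F=118.06635 v=0.47628
3: F=218.52076 v=-0.22097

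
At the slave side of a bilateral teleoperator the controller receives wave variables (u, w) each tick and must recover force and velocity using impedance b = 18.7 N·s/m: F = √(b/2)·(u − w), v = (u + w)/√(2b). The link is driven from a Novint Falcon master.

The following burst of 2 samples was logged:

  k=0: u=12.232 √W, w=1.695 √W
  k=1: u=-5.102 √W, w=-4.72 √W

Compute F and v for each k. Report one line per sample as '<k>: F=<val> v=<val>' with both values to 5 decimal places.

k=0: u−w=10.53700, u+w=13.92700; √(b/2)=3.05778, √(2b)=6.11555; F=3.05778×10.537=32.21980, v=13.92700/6.11555=2.27731
k=1: u−w=-0.38200, u+w=-9.82200; √(b/2)=3.05778, √(2b)=6.11555; F=3.05778×(-0.382)=-1.16807, v=-9.82200/6.11555=-1.60607

0: F=32.21980 v=2.27731
1: F=-1.16807 v=-1.60607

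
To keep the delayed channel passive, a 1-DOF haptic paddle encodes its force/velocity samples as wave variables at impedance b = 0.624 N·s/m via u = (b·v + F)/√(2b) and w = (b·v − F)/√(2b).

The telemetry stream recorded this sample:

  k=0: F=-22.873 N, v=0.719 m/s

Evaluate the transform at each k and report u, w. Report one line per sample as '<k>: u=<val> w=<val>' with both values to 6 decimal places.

k=0: b·v=0.624×0.719=0.448656; √(2b)=1.117139; u=(0.448656+(-22.873))/1.117139=-20.073008, w=(0.448656−(-22.873))/1.117139=20.876231

0: u=-20.073008 w=20.876231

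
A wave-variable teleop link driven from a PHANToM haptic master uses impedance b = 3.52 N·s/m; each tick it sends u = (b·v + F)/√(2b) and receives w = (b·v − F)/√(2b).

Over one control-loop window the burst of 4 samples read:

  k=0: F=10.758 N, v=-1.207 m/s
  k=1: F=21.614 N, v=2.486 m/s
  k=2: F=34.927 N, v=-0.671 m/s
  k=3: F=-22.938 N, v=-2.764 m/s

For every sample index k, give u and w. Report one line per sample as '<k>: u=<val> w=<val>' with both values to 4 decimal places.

k=0: b·v=3.52×(-1.207)=-4.2486; √(2b)=2.6533; u=(-4.2486+10.758)/2.6533=2.4533, w=(-4.2486−10.758)/2.6533=-5.6558
k=1: b·v=3.52×2.486=8.7507; √(2b)=2.6533; u=(8.7507+21.614)/2.6533=11.4441, w=(8.7507−21.614)/2.6533=-4.8480
k=2: b·v=3.52×(-0.671)=-2.3619; √(2b)=2.6533; u=(-2.3619+34.927)/2.6533=12.2734, w=(-2.3619−34.927)/2.6533=-14.0538
k=3: b·v=3.52×(-2.764)=-9.7293; √(2b)=2.6533; u=(-9.7293+(-22.938))/2.6533=-12.3119, w=(-9.7293−(-22.938))/2.6533=4.9782

0: u=2.4533 w=-5.6558
1: u=11.4441 w=-4.8480
2: u=12.2734 w=-14.0538
3: u=-12.3119 w=4.9782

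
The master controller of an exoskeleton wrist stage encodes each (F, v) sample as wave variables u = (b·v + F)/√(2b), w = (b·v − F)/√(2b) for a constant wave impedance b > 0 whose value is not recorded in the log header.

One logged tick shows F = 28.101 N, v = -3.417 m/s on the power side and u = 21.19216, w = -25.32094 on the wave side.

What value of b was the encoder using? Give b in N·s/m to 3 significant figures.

u + w = -4.1288;  u + w = √(2b)·v, so √(2b) = -4.1288/(-3.417) = 1.2083.
b = (√(2b))²/2 = 1.4600/2 = 0.7300.
(Check via u − w = 2F/√(2b): u − w = 46.5131, 2F/√(2b) = 46.5131.)

b = 0.73 N·s/m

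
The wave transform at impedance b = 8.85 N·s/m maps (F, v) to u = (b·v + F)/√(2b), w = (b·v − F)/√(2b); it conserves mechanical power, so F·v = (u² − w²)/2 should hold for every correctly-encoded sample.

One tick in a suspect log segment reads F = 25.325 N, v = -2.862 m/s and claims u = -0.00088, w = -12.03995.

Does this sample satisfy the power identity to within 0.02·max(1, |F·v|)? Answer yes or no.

yes

F·v = 25.325×(-2.862) = -72.48015 W.
(u² − w²)/2 = (0.00000 − 144.96040)/2 = -72.48020 W.
|Δ| = 0.00005;  2% of max(1, |F·v|) = 1.44960.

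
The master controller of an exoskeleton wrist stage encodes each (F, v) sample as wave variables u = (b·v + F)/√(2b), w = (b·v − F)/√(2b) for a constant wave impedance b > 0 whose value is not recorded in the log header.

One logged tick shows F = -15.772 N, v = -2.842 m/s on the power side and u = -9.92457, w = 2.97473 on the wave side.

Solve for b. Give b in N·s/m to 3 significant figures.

u + w = -6.94984;  u + w = √(2b)·v, so √(2b) = -6.94984/(-2.842) = 2.44540.
b = (√(2b))²/2 = 5.98000/2 = 2.99000.
(Check via u − w = 2F/√(2b): u − w = -12.89930, 2F/√(2b) = -12.89930.)

b = 2.99 N·s/m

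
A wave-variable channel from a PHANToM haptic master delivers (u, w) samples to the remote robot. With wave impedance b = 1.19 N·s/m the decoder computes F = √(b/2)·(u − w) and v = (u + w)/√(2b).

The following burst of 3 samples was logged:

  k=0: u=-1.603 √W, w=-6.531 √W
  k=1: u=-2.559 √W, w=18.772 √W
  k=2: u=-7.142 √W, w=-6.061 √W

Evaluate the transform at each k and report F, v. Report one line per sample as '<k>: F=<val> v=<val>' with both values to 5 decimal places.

0: F=3.80127 v=-5.27249
1: F=-16.45393 v=10.50933
2: F=-0.83384 v=-8.55823

k=0: u−w=4.92800, u+w=-8.13400; √(b/2)=0.77136, √(2b)=1.54272; F=0.77136×4.928=3.80127, v=-8.13400/1.54272=-5.27249
k=1: u−w=-21.33100, u+w=16.21300; √(b/2)=0.77136, √(2b)=1.54272; F=0.77136×(-21.331)=-16.45393, v=16.21300/1.54272=10.50933
k=2: u−w=-1.08100, u+w=-13.20300; √(b/2)=0.77136, √(2b)=1.54272; F=0.77136×(-1.081)=-0.83384, v=-13.20300/1.54272=-8.55823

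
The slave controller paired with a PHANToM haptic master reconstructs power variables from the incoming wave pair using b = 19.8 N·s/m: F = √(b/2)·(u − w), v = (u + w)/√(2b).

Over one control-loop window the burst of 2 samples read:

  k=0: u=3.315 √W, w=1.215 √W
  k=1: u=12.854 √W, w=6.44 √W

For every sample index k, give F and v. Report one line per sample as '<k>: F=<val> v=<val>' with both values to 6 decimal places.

0: F=6.607496 v=0.719864
1: F=20.181180 v=3.066018

k=0: u−w=2.100000, u+w=4.530000; √(b/2)=3.146427, √(2b)=6.292853; F=3.146427×2.1=6.607496, v=4.530000/6.292853=0.719864
k=1: u−w=6.414000, u+w=19.294000; √(b/2)=3.146427, √(2b)=6.292853; F=3.146427×6.414=20.181180, v=19.294000/6.292853=3.066018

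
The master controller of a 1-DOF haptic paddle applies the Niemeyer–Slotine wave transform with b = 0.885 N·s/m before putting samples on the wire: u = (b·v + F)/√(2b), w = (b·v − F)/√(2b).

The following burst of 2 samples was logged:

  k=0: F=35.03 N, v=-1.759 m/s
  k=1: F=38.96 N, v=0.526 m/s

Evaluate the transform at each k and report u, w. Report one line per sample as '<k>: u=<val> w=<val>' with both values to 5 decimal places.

k=0: b·v=0.885×(-1.759)=-1.55671; √(2b)=1.33041; u=(-1.55671+35.03)/1.33041=25.16006, w=(-1.55671−35.03)/1.33041=-27.50026
k=1: b·v=0.885×0.526=0.46551; √(2b)=1.33041; u=(0.46551+38.96)/1.33041=29.63403, w=(0.46551−38.96)/1.33041=-28.93423

0: u=25.16006 w=-27.50026
1: u=29.63403 w=-28.93423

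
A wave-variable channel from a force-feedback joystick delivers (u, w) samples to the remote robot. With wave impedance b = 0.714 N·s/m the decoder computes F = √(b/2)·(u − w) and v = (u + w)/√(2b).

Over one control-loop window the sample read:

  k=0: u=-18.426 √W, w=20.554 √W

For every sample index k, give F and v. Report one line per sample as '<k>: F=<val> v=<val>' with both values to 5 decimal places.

k=0: u−w=-38.98000, u+w=2.12800; √(b/2)=0.59749, √(2b)=1.19499; F=0.59749×(-38.98)=-23.29035, v=2.12800/1.19499=1.78077

0: F=-23.29035 v=1.78077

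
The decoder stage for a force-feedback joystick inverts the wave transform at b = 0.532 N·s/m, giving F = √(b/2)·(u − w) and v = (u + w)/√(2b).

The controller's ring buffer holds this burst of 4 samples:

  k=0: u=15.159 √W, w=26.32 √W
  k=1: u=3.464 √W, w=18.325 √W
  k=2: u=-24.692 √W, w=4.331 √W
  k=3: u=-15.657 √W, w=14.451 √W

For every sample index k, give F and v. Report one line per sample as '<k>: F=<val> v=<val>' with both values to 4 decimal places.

k=0: u−w=-11.1610, u+w=41.4790; √(b/2)=0.5158, √(2b)=1.0315; F=0.5158×(-11.161)=-5.7563, v=41.4790/1.0315=40.2122
k=1: u−w=-14.8610, u+w=21.7890; √(b/2)=0.5158, √(2b)=1.0315; F=0.5158×(-14.861)=-7.6646, v=21.7890/1.0315=21.1235
k=2: u−w=-29.0230, u+w=-20.3610; √(b/2)=0.5158, √(2b)=1.0315; F=0.5158×(-29.023)=-14.9687, v=-20.3610/1.0315=-19.7391
k=3: u−w=-30.1080, u+w=-1.2060; √(b/2)=0.5158, √(2b)=1.0315; F=0.5158×(-30.108)=-15.5283, v=-1.2060/1.0315=-1.1692

0: F=-5.7563 v=40.2122
1: F=-7.6646 v=21.1235
2: F=-14.9687 v=-19.7391
3: F=-15.5283 v=-1.1692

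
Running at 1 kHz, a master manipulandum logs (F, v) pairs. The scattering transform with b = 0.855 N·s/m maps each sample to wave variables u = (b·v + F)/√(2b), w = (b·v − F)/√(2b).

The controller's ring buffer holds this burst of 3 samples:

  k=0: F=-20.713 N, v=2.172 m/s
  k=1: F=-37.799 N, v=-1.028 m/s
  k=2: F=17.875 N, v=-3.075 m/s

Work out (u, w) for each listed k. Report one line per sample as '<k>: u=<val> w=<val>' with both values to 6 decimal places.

0: u=-14.419498 w=17.259756
1: u=-29.577760 w=28.233476
2: u=11.658812 w=-15.679896

k=0: b·v=0.855×2.172=1.857060; √(2b)=1.307670; u=(1.857060+(-20.713))/1.307670=-14.419498, w=(1.857060−(-20.713))/1.307670=17.259756
k=1: b·v=0.855×(-1.028)=-0.878940; √(2b)=1.307670; u=(-0.878940+(-37.799))/1.307670=-29.577760, w=(-0.878940−(-37.799))/1.307670=28.233476
k=2: b·v=0.855×(-3.075)=-2.629125; √(2b)=1.307670; u=(-2.629125+17.875)/1.307670=11.658812, w=(-2.629125−17.875)/1.307670=-15.679896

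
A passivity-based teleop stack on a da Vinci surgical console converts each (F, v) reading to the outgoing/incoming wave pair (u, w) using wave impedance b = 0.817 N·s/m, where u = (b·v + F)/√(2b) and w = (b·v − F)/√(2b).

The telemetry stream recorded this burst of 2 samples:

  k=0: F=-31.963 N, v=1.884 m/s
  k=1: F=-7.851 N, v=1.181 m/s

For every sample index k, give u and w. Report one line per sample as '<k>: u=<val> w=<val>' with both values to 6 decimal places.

0: u=-23.800552 w=26.208832
1: u=-5.387022 w=6.896671

k=0: b·v=0.817×1.884=1.539228; √(2b)=1.278280; u=(1.539228+(-31.963))/1.278280=-23.800552, w=(1.539228−(-31.963))/1.278280=26.208832
k=1: b·v=0.817×1.181=0.964877; √(2b)=1.278280; u=(0.964877+(-7.851))/1.278280=-5.387022, w=(0.964877−(-7.851))/1.278280=6.896671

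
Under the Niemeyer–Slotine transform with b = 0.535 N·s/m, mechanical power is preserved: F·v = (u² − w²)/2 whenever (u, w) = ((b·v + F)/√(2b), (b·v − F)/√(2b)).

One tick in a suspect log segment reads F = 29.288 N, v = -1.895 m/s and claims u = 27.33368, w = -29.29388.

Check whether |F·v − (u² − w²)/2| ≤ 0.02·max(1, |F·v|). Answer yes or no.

yes

F·v = 29.288×(-1.895) = -55.50076 W.
(u² − w²)/2 = (747.13006 − 858.13141)/2 = -55.50067 W.
|Δ| = 0.00009;  2% of max(1, |F·v|) = 1.11002.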